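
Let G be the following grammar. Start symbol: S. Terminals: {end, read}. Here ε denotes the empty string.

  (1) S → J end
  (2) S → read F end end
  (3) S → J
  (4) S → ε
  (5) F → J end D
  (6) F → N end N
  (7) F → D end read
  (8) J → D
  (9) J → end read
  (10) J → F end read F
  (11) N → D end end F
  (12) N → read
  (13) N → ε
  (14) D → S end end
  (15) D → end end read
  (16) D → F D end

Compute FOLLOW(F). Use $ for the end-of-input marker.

FIRST(S) = {ε, end, read}  (via J end, J)
FIRST(F) = {end, read}  (via J end D, N end N, D end read)
FIRST(D) = {end, read}  (via S end end, F D end)
FIRST(J) = {end, read}  (via D, F end read F)
FIRST(N) = {ε, end, read}  (via D end end F)
FOLLOW(S) includes $ since S is the start symbol.
FOLLOW(S): in D→S end end, S is followed by end end with FIRST {end}. Thus FOLLOW(S) = {$, end}.
FOLLOW(J): in S→J end, J is followed by end with FIRST {end}; in S→J, the suffix after J is empty, so FOLLOW(J) ⊇ FOLLOW(S) = {$, end}; in F→J end D, J is followed by end D with FIRST {end}. Thus FOLLOW(J) = {$, end}.
FOLLOW(F): in S→read F end end, F is followed by end end with FIRST {end}; in J→F end read F (occurrence 1), F is followed by end read F with FIRST {end}; in J→F end read F (occurrence 2), the suffix after F is empty, so FOLLOW(F) ⊇ FOLLOW(J) = {$, end}; in N→D end end F, the suffix after F is empty, so FOLLOW(F) ⊇ FOLLOW(N) = {$, end, read}; in D→F D end, F is followed by D end with FIRST {end, read}. Thus FOLLOW(F) = {$, end, read}.
FOLLOW(N): in F→N end N (occurrence 1), N is followed by end N with FIRST {end}; in F→N end N (occurrence 2), the suffix after N is empty, so FOLLOW(N) ⊇ FOLLOW(F) = {$, end, read}. Thus FOLLOW(N) = {$, end, read}.
FOLLOW(D): in F→J end D, the suffix after D is empty, so FOLLOW(D) ⊇ FOLLOW(F) = {$, end, read}; in F→D end read, D is followed by end read with FIRST {end}; in J→D, the suffix after D is empty, so FOLLOW(D) ⊇ FOLLOW(J) = {$, end}; in N→D end end F, D is followed by end end F with FIRST {end}; in D→F D end, D is followed by end with FIRST {end}. Thus FOLLOW(D) = {$, end, read}.

{$, end, read}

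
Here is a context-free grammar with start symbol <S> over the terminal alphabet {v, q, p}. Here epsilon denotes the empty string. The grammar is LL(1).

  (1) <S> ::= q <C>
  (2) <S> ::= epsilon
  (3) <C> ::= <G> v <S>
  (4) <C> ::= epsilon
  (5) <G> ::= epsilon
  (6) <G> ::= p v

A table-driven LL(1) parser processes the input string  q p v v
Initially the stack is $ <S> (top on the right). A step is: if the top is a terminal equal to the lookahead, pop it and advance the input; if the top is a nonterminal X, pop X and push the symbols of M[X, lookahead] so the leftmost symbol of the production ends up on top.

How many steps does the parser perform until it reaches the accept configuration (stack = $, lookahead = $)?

8

step 1: stack=$ <S>  input=q p v v $  — expand <S> ::= q <C>
step 2: stack=$ <C> q  input=q p v v $  — match q
step 3: stack=$ <C>  input=p v v $  — expand <C> ::= <G> v <S>
step 4: stack=$ <S> v <G>  input=p v v $  — expand <G> ::= p v
step 5: stack=$ <S> v v p  input=p v v $  — match p
step 6: stack=$ <S> v v  input=v v $  — match v
step 7: stack=$ <S> v  input=v $  — match v
step 8: stack=$ <S>  input=$  — expand <S> ::= epsilon
Accept reached after 8 steps.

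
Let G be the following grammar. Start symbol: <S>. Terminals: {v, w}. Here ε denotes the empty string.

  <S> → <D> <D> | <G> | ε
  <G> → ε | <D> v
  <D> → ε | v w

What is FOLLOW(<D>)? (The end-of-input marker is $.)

{$, v}

FIRST(<D>) = {ε, v}
FIRST(<G>) = {ε, v}  (via <D> v)
FIRST(<S>) = {ε, v}  (via <D> <D>, <G>)
FOLLOW(<S>) includes $ since <S> is the start symbol.
FOLLOW(<S>): <S> appears on no right-hand side. Thus FOLLOW(<S>) = {$}.
FOLLOW(<G>): in <S>→<G>, the suffix after <G> is empty, so FOLLOW(<G>) ⊇ FOLLOW(<S>) = {$}. Thus FOLLOW(<G>) = {$}.
FOLLOW(<D>): in <S>→<D> <D> (occurrence 1), <D> is followed by <D> with FIRST {ε, v}; in <S>→<D> <D> (occurrence 1), the suffix after <D> is nullable, so FOLLOW(<D>) ⊇ FOLLOW(<S>) = {$}; in <S>→<D> <D> (occurrence 2), the suffix after <D> is empty, so FOLLOW(<D>) ⊇ FOLLOW(<S>) = {$}; in <G>→<D> v, <D> is followed by v with FIRST {v}. Thus FOLLOW(<D>) = {$, v}.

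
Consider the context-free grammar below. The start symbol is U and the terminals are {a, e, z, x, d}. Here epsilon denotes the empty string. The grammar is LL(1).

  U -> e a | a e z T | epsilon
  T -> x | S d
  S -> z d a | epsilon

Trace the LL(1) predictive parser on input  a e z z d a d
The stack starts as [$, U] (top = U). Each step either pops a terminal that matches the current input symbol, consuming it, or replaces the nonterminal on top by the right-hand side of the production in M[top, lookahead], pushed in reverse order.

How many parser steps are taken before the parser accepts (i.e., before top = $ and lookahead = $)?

      Stack      Input            Action
   1  $ U        a e z z d a d $  expand U -> a e z T
   2  $ T z e a  a e z z d a d $  match a
   3  $ T z e    e z z d a d $    match e
   4  $ T z      z z d a d $      match z
   5  $ T        z d a d $        expand T -> S d
   6  $ d S      z d a d $        expand S -> z d a
   7  $ d a d z  z d a d $        match z
   8  $ d a d    d a d $          match d
   9  $ d a      a d $            match a
  10  $ d        d $              match d
Accept reached after 10 steps.

10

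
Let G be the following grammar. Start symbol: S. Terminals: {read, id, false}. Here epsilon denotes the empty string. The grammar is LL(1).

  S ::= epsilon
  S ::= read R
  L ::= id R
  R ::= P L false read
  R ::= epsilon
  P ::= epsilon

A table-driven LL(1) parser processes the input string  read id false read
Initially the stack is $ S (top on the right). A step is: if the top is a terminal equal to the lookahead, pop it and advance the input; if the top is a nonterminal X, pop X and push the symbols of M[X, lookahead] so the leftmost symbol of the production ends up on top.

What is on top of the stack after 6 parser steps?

step 1: stack=$ S  input=read id false read $  — expand S ::= read R
step 2: stack=$ R read  input=read id false read $  — match read
step 3: stack=$ R  input=id false read $  — expand R ::= P L false read
step 4: stack=$ read false L P  input=id false read $  — expand P ::= epsilon
step 5: stack=$ read false L  input=id false read $  — expand L ::= id R
step 6: stack=$ read false R id  input=id false read $  — match id
Stack after step 6: $ read false R (top = R).

R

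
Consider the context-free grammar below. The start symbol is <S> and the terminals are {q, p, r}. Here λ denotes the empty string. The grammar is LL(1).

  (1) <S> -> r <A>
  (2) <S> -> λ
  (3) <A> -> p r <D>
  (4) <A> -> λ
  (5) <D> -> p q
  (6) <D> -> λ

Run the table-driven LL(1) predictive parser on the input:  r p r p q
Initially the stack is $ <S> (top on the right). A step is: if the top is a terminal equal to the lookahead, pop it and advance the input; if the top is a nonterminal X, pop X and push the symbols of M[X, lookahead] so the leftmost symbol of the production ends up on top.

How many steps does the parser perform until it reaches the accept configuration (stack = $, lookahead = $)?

step 1: stack=$ <S>  input=r p r p q $  — expand <S> -> r <A>
step 2: stack=$ <A> r  input=r p r p q $  — match r
step 3: stack=$ <A>  input=p r p q $  — expand <A> -> p r <D>
step 4: stack=$ <D> r p  input=p r p q $  — match p
step 5: stack=$ <D> r  input=r p q $  — match r
step 6: stack=$ <D>  input=p q $  — expand <D> -> p q
step 7: stack=$ q p  input=p q $  — match p
step 8: stack=$ q  input=q $  — match q
Accept reached after 8 steps.

8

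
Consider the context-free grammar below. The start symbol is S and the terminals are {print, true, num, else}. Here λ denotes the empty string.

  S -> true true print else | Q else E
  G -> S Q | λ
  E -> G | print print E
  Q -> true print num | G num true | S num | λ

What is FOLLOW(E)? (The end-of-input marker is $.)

FIRST(S): from S->true true print else we get {true}; from S->Q else E we get {else, num, true}. So FIRST(S) = {else, num, true}.
FIRST(G): from G->S Q we get {else, num, true}; from G->λ we get {λ}. So FIRST(G) = {λ, else, num, true}.
FIRST(E): from E->G we get {λ, else, num, true}; from E->print print E we get {print}. So FIRST(E) = {λ, else, num, print, true}.
FIRST(Q): from Q->true print num we get {true}; from Q->G num true we get {else, num, true}; from Q->S num we get {else, num, true}; from Q->λ we get {λ}. So FIRST(Q) = {λ, else, num, true}.
FOLLOW(S) includes $ since S is the start symbol.
FOLLOW(S): in G->S Q, S is followed by Q with FIRST {λ, else, num, true}; in G->S Q, the suffix after S is nullable, so FOLLOW(S) ⊇ FOLLOW(G) = {$, else, num, true}; in Q->S num, S is followed by num with FIRST {num}. Thus FOLLOW(S) = {$, else, num, true}.
FOLLOW(E): in S->Q else E, the suffix after E is empty, so FOLLOW(E) ⊇ FOLLOW(S) = {$, else, num, true}; in E->print print E, the suffix after E is empty (adds nothing new). Thus FOLLOW(E) = {$, else, num, true}.
FOLLOW(G): in E->G, the suffix after G is empty, so FOLLOW(G) ⊇ FOLLOW(E) = {$, else, num, true}; in Q->G num true, G is followed by num true with FIRST {num}. Thus FOLLOW(G) = {$, else, num, true}.
FOLLOW(Q): in S->Q else E, Q is followed by else E with FIRST {else}; in G->S Q, the suffix after Q is empty, so FOLLOW(Q) ⊇ FOLLOW(G) = {$, else, num, true}. Thus FOLLOW(Q) = {$, else, num, true}.

{$, else, num, true}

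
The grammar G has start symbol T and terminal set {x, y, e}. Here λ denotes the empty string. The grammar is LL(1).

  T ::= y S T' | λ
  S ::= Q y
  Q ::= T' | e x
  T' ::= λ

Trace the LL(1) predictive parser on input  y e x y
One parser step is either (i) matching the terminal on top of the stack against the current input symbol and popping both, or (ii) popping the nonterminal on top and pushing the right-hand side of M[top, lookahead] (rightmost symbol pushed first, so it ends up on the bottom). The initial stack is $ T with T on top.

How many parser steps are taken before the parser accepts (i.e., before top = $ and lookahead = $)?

8

step 1: stack=$ T  input=y e x y $  — expand T ::= y S T'
step 2: stack=$ T' S y  input=y e x y $  — match y
step 3: stack=$ T' S  input=e x y $  — expand S ::= Q y
step 4: stack=$ T' y Q  input=e x y $  — expand Q ::= e x
step 5: stack=$ T' y x e  input=e x y $  — match e
step 6: stack=$ T' y x  input=x y $  — match x
step 7: stack=$ T' y  input=y $  — match y
step 8: stack=$ T'  input=$  — expand T' ::= λ
Accept reached after 8 steps.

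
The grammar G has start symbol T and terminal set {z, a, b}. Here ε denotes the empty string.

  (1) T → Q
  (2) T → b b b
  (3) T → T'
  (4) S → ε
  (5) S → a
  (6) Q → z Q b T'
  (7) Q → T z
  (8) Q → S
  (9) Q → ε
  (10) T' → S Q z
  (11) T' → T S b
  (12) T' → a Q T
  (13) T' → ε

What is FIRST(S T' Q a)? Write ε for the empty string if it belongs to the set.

FIRST(S): from S→ε we get {ε}; from S→a we get {a}. So FIRST(S) = {ε, a}.
FIRST(T): from T→Q we get {ε, a, b, z}; from T→b b b we get {b}; from T→T' we get {ε, a, b, z}. So FIRST(T) = {ε, a, b, z}.
FIRST(Q): from Q→z Q b T' we get {z}; from Q→T z we get {a, b, z}; from Q→S we get {ε, a}; from Q→ε we get {ε}. So FIRST(Q) = {ε, a, b, z}.
FIRST(T'): from T'→S Q z we get {a, b, z}; from T'→T S b we get {a, b, z}; from T'→a Q T we get {a}; from T'→ε we get {ε}. So FIRST(T') = {ε, a, b, z}.
FIRST(S T' Q a): take FIRST of each symbol in turn, carrying on past any symbol whose FIRST contains ε; result {a, b, z}.

{a, b, z}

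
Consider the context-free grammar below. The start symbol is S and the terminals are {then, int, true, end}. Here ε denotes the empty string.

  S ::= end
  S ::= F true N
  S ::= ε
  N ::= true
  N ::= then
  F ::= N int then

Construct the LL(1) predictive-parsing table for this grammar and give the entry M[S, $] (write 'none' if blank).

S ::= ε

FIRST(N) = {then, true}
FIRST(F) = {then, true}  (via N int then)
FIRST(S) = {ε, end, then, true}  (via F true N)
FOLLOW(S) includes $ since S is the start symbol.
FOLLOW(S): S appears on no right-hand side. Thus FOLLOW(S) = {$}.
For S ::= end: FIRST(end) = {end}, so it goes in M[S, t] for t ∈ {end}.
For S ::= F true N: FIRST(F true N) = {then, true}, so it goes in M[S, t] for t ∈ {then, true}.
For S ::= ε: FIRST(ε) = {ε}, so it goes in M[S, t] for t ∈ {}; since ε ∈ FIRST, also for every t ∈ FOLLOW(S) = {$}.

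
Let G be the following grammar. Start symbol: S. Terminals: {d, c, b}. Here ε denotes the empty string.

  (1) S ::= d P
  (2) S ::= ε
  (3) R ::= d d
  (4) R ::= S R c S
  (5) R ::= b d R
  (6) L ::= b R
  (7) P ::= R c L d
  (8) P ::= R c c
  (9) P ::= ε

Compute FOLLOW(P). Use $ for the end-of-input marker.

{$, b, c, d}

FIRST(S) = {ε, d}
FIRST(L) = {b}
FIRST(R) = {b, d}  (via S R c S)
FIRST(P) = {ε, b, d}  (via R c L d, R c c)
FOLLOW(S) includes $ since S is the start symbol.
FOLLOW(L): in P::=R c L d, L is followed by d with FIRST {d}. Thus FOLLOW(L) = {d}.
FOLLOW(R): in R::=S R c S, R is followed by c S with FIRST {c}; in R::=b d R, the suffix after R is empty (adds nothing new); in L::=b R, the suffix after R is empty, so FOLLOW(R) ⊇ FOLLOW(L) = {d}; in P::=R c L d, R is followed by c L d with FIRST {c}; in P::=R c c, R is followed by c c with FIRST {c}. Thus FOLLOW(R) = {c, d}.
FOLLOW(S): in R::=S R c S (occurrence 1), S is followed by R c S with FIRST {b, d}; in R::=S R c S (occurrence 2), the suffix after S is empty, so FOLLOW(S) ⊇ FOLLOW(R) = {c, d}. Thus FOLLOW(S) = {$, b, c, d}.
FOLLOW(P): in S::=d P, the suffix after P is empty, so FOLLOW(P) ⊇ FOLLOW(S) = {$, b, c, d}. Thus FOLLOW(P) = {$, b, c, d}.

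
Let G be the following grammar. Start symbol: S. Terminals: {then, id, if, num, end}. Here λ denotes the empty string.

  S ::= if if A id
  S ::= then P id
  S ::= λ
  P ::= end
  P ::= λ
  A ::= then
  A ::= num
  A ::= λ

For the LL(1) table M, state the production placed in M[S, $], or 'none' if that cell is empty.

FIRST(S): from S::=if if A id we get {if}; from S::=then P id we get {then}; from S::=λ we get {λ}. So FIRST(S) = {λ, if, then}.
FIRST(P): from P::=end we get {end}; from P::=λ we get {λ}. So FIRST(P) = {λ, end}.
FIRST(A): from A::=then we get {then}; from A::=num we get {num}; from A::=λ we get {λ}. So FIRST(A) = {λ, num, then}.
FOLLOW(S) includes $ since S is the start symbol.
FOLLOW(S): S appears on no right-hand side. Thus FOLLOW(S) = {$}.
For S ::= if if A id: FIRST(if if A id) = {if}, so it goes in M[S, t] for t ∈ {if}.
For S ::= then P id: FIRST(then P id) = {then}, so it goes in M[S, t] for t ∈ {then}.
For S ::= λ: FIRST(λ) = {λ}, so it goes in M[S, t] for t ∈ {}; since λ ∈ FIRST, also for every t ∈ FOLLOW(S) = {$}.

S ::= λ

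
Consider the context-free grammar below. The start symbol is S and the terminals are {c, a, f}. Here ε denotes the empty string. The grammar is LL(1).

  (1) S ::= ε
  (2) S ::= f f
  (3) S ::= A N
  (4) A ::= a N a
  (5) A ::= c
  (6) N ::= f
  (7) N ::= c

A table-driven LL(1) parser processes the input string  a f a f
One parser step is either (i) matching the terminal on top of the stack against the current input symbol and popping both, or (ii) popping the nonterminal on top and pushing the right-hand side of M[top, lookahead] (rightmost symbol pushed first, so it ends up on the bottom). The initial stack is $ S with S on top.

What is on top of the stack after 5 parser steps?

a

step 1: stack=$ S  input=a f a f $  — expand S ::= A N
step 2: stack=$ N A  input=a f a f $  — expand A ::= a N a
step 3: stack=$ N a N a  input=a f a f $  — match a
step 4: stack=$ N a N  input=f a f $  — expand N ::= f
step 5: stack=$ N a f  input=f a f $  — match f
Stack after step 5: $ N a (top = a).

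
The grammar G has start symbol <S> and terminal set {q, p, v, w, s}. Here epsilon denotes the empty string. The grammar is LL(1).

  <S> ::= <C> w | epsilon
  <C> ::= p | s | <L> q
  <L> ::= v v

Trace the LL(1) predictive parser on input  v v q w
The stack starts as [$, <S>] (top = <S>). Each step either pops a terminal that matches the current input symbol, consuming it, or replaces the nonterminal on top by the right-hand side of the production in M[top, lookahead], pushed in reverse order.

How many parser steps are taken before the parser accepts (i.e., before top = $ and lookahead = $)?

7

     Stack      Input      Action
  1  $ <S>      v v q w $  expand <S> ::= <C> w
  2  $ w <C>    v v q w $  expand <C> ::= <L> q
  3  $ w q <L>  v v q w $  expand <L> ::= v v
  4  $ w q v v  v v q w $  match v
  5  $ w q v    v q w $    match v
  6  $ w q      q w $      match q
  7  $ w        w $        match w
Accept reached after 7 steps.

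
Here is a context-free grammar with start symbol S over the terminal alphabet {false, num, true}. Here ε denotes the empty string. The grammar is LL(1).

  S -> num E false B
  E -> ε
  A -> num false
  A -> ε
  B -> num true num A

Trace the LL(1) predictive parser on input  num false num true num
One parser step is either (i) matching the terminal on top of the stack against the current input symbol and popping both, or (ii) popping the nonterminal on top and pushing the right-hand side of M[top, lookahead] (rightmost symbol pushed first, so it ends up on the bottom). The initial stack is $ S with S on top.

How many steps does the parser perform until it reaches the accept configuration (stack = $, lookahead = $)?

9

     Stack             Input                     Action
  1  $ S               num false num true num $  expand S -> num E false B
  2  $ B false E num   num false num true num $  match num
  3  $ B false E       false num true num $      expand E -> ε
  4  $ B false         false num true num $      match false
  5  $ B               num true num $            expand B -> num true num A
  6  $ A num true num  num true num $            match num
  7  $ A num true      true num $                match true
  8  $ A num           num $                     match num
  9  $ A               $                         expand A -> ε
Accept reached after 9 steps.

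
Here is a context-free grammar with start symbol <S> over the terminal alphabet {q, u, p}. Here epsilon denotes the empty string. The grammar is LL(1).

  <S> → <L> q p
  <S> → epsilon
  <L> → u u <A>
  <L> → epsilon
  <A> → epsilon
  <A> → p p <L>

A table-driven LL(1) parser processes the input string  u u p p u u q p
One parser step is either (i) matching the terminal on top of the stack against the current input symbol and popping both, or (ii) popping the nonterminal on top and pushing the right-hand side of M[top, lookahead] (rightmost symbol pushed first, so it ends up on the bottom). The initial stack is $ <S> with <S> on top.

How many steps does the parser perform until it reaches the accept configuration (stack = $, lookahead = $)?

13

step 1: stack=$ <S>  input=u u p p u u q p $  — expand <S> → <L> q p
step 2: stack=$ p q <L>  input=u u p p u u q p $  — expand <L> → u u <A>
step 3: stack=$ p q <A> u u  input=u u p p u u q p $  — match u
step 4: stack=$ p q <A> u  input=u p p u u q p $  — match u
step 5: stack=$ p q <A>  input=p p u u q p $  — expand <A> → p p <L>
step 6: stack=$ p q <L> p p  input=p p u u q p $  — match p
step 7: stack=$ p q <L> p  input=p u u q p $  — match p
step 8: stack=$ p q <L>  input=u u q p $  — expand <L> → u u <A>
step 9: stack=$ p q <A> u u  input=u u q p $  — match u
step 10: stack=$ p q <A> u  input=u q p $  — match u
step 11: stack=$ p q <A>  input=q p $  — expand <A> → epsilon
step 12: stack=$ p q  input=q p $  — match q
step 13: stack=$ p  input=p $  — match p
Accept reached after 13 steps.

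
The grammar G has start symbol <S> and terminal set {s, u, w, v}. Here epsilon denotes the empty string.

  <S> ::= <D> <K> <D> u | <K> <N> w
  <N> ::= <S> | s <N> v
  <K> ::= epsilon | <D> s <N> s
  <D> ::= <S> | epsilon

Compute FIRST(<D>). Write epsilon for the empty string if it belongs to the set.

{epsilon, s, u}

FIRST(<S>): from <S>::=<D> <K> <D> u we get {s, u}; from <S>::=<K> <N> w we get {s, u}. So FIRST(<S>) = {s, u}.
FIRST(<N>): from <N>::=<S> we get {s, u}; from <N>::=s <N> v we get {s}. So FIRST(<N>) = {s, u}.
FIRST(<D>): from <D>::=<S> we get {s, u}; from <D>::=epsilon we get {epsilon}. So FIRST(<D>) = {epsilon, s, u}.
FIRST(<K>): from <K>::=epsilon we get {epsilon}; from <K>::=<D> s <N> s we get {s, u}. So FIRST(<K>) = {epsilon, s, u}.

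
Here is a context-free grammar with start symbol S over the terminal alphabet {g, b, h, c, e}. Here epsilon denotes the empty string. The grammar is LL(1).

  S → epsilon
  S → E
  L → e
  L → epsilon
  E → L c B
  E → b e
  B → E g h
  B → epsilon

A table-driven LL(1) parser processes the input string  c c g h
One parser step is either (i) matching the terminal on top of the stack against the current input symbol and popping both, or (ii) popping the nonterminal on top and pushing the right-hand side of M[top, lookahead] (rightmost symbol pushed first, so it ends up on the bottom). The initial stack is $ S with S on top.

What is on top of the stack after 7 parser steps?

step 1: stack=$ S  input=c c g h $  — expand S → E
step 2: stack=$ E  input=c c g h $  — expand E → L c B
step 3: stack=$ B c L  input=c c g h $  — expand L → epsilon
step 4: stack=$ B c  input=c c g h $  — match c
step 5: stack=$ B  input=c g h $  — expand B → E g h
step 6: stack=$ h g E  input=c g h $  — expand E → L c B
step 7: stack=$ h g B c L  input=c g h $  — expand L → epsilon
Stack after step 7: $ h g B c (top = c).

c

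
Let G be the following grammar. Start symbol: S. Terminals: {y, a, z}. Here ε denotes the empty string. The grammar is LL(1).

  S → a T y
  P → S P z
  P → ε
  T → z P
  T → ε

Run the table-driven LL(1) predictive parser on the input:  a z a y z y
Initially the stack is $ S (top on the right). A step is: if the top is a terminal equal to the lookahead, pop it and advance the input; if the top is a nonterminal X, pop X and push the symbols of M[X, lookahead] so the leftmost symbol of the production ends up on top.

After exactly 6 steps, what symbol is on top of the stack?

a

step 1: stack=$ S  input=a z a y z y $  — expand S → a T y
step 2: stack=$ y T a  input=a z a y z y $  — match a
step 3: stack=$ y T  input=z a y z y $  — expand T → z P
step 4: stack=$ y P z  input=z a y z y $  — match z
step 5: stack=$ y P  input=a y z y $  — expand P → S P z
step 6: stack=$ y z P S  input=a y z y $  — expand S → a T y
Stack after step 6: $ y z P y T a (top = a).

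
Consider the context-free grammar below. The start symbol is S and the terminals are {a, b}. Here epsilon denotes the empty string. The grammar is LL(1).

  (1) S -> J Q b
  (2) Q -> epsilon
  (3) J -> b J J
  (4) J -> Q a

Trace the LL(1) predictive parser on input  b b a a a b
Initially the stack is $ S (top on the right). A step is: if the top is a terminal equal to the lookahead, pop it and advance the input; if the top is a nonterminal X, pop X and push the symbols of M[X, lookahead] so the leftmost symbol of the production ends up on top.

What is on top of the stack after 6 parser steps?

Q

step 1: stack=$ S  input=b b a a a b $  — expand S -> J Q b
step 2: stack=$ b Q J  input=b b a a a b $  — expand J -> b J J
step 3: stack=$ b Q J J b  input=b b a a a b $  — match b
step 4: stack=$ b Q J J  input=b a a a b $  — expand J -> b J J
step 5: stack=$ b Q J J J b  input=b a a a b $  — match b
step 6: stack=$ b Q J J J  input=a a a b $  — expand J -> Q a
Stack after step 6: $ b Q J J a Q (top = Q).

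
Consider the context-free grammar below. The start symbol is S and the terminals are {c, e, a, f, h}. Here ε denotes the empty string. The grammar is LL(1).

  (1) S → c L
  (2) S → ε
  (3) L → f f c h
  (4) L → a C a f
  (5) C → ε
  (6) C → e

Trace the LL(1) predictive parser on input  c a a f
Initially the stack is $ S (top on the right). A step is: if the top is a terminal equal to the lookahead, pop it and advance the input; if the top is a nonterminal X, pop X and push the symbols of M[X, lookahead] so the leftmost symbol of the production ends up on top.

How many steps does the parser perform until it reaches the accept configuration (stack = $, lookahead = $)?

7

     Stack      Input      Action
  1  $ S        c a a f $  expand S → c L
  2  $ L c      c a a f $  match c
  3  $ L        a a f $    expand L → a C a f
  4  $ f a C a  a a f $    match a
  5  $ f a C    a f $      expand C → ε
  6  $ f a      a f $      match a
  7  $ f        f $        match f
Accept reached after 7 steps.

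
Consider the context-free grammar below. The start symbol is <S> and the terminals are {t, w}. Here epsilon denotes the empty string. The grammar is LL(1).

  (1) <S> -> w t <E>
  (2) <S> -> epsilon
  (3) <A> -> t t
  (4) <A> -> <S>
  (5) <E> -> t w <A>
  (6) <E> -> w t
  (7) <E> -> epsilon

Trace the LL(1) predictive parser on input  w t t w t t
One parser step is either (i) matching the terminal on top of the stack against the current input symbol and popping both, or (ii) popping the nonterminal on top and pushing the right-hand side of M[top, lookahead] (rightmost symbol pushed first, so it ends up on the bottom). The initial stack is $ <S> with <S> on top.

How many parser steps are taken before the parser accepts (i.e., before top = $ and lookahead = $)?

step 1: stack=$ <S>  input=w t t w t t $  — expand <S> -> w t <E>
step 2: stack=$ <E> t w  input=w t t w t t $  — match w
step 3: stack=$ <E> t  input=t t w t t $  — match t
step 4: stack=$ <E>  input=t w t t $  — expand <E> -> t w <A>
step 5: stack=$ <A> w t  input=t w t t $  — match t
step 6: stack=$ <A> w  input=w t t $  — match w
step 7: stack=$ <A>  input=t t $  — expand <A> -> t t
step 8: stack=$ t t  input=t t $  — match t
step 9: stack=$ t  input=t $  — match t
Accept reached after 9 steps.

9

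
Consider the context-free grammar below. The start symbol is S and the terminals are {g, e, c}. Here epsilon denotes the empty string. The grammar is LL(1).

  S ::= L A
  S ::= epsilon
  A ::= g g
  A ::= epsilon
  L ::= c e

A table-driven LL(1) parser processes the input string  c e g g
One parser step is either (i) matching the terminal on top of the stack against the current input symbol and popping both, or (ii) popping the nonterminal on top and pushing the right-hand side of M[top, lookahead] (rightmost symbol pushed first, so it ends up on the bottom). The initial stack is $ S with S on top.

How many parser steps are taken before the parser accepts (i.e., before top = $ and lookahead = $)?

7

step 1: stack=$ S  input=c e g g $  — expand S ::= L A
step 2: stack=$ A L  input=c e g g $  — expand L ::= c e
step 3: stack=$ A e c  input=c e g g $  — match c
step 4: stack=$ A e  input=e g g $  — match e
step 5: stack=$ A  input=g g $  — expand A ::= g g
step 6: stack=$ g g  input=g g $  — match g
step 7: stack=$ g  input=g $  — match g
Accept reached after 7 steps.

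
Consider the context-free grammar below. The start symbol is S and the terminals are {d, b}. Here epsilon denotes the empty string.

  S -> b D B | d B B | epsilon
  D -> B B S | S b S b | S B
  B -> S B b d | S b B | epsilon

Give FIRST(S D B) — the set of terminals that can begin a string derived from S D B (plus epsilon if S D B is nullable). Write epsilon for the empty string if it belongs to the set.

FIRST(S): from S->b D B we get {b}; from S->d B B we get {d}; from S->epsilon we get {epsilon}. So FIRST(S) = {epsilon, b, d}.
FIRST(B): from B->S B b d we get {b, d}; from B->S b B we get {b, d}; from B->epsilon we get {epsilon}. So FIRST(B) = {epsilon, b, d}.
FIRST(D): from D->B B S we get {epsilon, b, d}; from D->S b S b we get {b, d}; from D->S B we get {epsilon, b, d}. So FIRST(D) = {epsilon, b, d}.
FIRST(S D B): take FIRST of each symbol in turn, carrying on past any symbol whose FIRST contains epsilon; result {epsilon, b, d}.

{epsilon, b, d}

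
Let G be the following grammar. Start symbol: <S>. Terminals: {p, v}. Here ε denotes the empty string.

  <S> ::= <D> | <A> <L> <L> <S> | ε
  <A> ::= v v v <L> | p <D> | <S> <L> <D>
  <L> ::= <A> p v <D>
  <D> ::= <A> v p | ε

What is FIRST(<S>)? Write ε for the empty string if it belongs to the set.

{ε, p, v}

FIRST(<S>): from <S>::=<D> we get {ε, p, v}; from <S>::=<A> <L> <L> <S> we get {p, v}; from <S>::=ε we get {ε}. So FIRST(<S>) = {ε, p, v}.
FIRST(<A>): from <A>::=v v v <L> we get {v}; from <A>::=p <D> we get {p}; from <A>::=<S> <L> <D> we get {p, v}. So FIRST(<A>) = {p, v}.
FIRST(<L>): from <L>::=<A> p v <D> we get {p, v}. So FIRST(<L>) = {p, v}.
FIRST(<D>): from <D>::=<A> v p we get {p, v}; from <D>::=ε we get {ε}. So FIRST(<D>) = {ε, p, v}.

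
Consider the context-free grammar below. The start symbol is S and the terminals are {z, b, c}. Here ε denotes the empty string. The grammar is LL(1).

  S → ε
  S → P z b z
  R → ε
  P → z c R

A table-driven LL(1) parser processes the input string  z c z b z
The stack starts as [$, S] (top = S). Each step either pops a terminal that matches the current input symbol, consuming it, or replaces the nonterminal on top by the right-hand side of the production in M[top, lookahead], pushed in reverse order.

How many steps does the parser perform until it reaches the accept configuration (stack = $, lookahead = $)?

step 1: stack=$ S  input=z c z b z $  — expand S → P z b z
step 2: stack=$ z b z P  input=z c z b z $  — expand P → z c R
step 3: stack=$ z b z R c z  input=z c z b z $  — match z
step 4: stack=$ z b z R c  input=c z b z $  — match c
step 5: stack=$ z b z R  input=z b z $  — expand R → ε
step 6: stack=$ z b z  input=z b z $  — match z
step 7: stack=$ z b  input=b z $  — match b
step 8: stack=$ z  input=z $  — match z
Accept reached after 8 steps.

8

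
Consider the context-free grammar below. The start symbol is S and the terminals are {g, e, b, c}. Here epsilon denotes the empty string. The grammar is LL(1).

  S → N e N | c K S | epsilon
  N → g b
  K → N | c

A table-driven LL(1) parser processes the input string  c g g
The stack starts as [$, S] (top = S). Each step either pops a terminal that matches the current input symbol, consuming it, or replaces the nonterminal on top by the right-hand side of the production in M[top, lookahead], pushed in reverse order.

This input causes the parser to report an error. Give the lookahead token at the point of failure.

     Stack    Input    Action
  1  $ S      c g g $  expand S → c K S
  2  $ S K c  c g g $  match c
  3  $ S K    g g $    expand K → N
  4  $ S N    g g $    expand N → g b
  5  $ S b g  g g $    match g
  6  $ S b    g $      error: top is terminal b but lookahead is g

g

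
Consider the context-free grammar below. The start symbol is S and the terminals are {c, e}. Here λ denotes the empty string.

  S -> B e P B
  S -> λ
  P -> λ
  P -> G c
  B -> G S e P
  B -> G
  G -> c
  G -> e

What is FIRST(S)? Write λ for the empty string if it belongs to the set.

{λ, c, e}

FIRST(G) = {c, e}
FIRST(P) = {λ, c, e}  (via G c)
FIRST(B) = {c, e}  (via G S e P, G)
FIRST(S) = {λ, c, e}  (via B e P B)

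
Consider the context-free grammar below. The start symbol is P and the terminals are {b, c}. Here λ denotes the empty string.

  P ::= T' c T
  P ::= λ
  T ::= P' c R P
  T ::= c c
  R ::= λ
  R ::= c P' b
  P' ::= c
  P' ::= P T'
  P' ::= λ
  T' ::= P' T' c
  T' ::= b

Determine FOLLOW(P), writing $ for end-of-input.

FIRST(R): from R::=λ we get {λ}; from R::=c P' b we get {c}. So FIRST(R) = {λ, c}.
FIRST(P): from P::=T' c T we get {b, c}; from P::=λ we get {λ}. So FIRST(P) = {λ, b, c}.
FIRST(T): from T::=P' c R P we get {b, c}; from T::=c c we get {c}. So FIRST(T) = {b, c}.
FIRST(P'): from P'::=c we get {c}; from P'::=P T' we get {b, c}; from P'::=λ we get {λ}. So FIRST(P') = {λ, b, c}.
FIRST(T'): from T'::=P' T' c we get {b, c}; from T'::=b we get {b}. So FIRST(T') = {b, c}.
FOLLOW(P) includes $ since P is the start symbol.
FOLLOW(P'): in T::=P' c R P, P' is followed by c R P with FIRST {c}; in R::=c P' b, P' is followed by b with FIRST {b}; in T'::=P' T' c, P' is followed by T' c with FIRST {b, c}. Thus FOLLOW(P') = {b, c}.
FOLLOW(T'): in P::=T' c T, T' is followed by c T with FIRST {c}; in P'::=P T', the suffix after T' is empty, so FOLLOW(T') ⊇ FOLLOW(P') = {b, c}; in T'::=P' T' c, T' is followed by c with FIRST {c}. Thus FOLLOW(T') = {b, c}.
FOLLOW(P): in T::=P' c R P, the suffix after P is empty, so FOLLOW(P) ⊇ FOLLOW(T) = {$, b, c}; in P'::=P T', P is followed by T' with FIRST {b, c}. Thus FOLLOW(P) = {$, b, c}.
FOLLOW(T): in P::=T' c T, the suffix after T is empty, so FOLLOW(T) ⊇ FOLLOW(P) = {$, b, c}. Thus FOLLOW(T) = {$, b, c}.
FOLLOW(R): in T::=P' c R P, R is followed by P with FIRST {λ, b, c}; in T::=P' c R P, the suffix after R is nullable, so FOLLOW(R) ⊇ FOLLOW(T) = {$, b, c}. Thus FOLLOW(R) = {$, b, c}.

{$, b, c}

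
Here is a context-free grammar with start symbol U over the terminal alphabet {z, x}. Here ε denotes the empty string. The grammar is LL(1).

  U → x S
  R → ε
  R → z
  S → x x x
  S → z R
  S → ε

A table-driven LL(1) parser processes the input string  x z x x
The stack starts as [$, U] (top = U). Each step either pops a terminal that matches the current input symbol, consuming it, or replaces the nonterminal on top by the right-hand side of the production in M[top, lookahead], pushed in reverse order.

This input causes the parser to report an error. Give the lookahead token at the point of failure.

step 1: stack=$ U  input=x z x x $  — expand U → x S
step 2: stack=$ S x  input=x z x x $  — match x
step 3: stack=$ S  input=z x x $  — expand S → z R
step 4: stack=$ R z  input=z x x $  — match z
step 5: stack=$ R  input=x x $  — error: M[R, x] is empty

x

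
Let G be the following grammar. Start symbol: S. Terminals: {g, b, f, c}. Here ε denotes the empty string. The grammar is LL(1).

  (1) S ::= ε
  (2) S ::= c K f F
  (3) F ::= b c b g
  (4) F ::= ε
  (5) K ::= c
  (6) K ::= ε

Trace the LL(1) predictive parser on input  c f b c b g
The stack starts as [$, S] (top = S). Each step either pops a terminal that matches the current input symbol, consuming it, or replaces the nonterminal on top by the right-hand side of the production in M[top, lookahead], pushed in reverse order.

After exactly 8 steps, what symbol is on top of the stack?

g

     Stack      Input          Action
  1  $ S        c f b c b g $  expand S ::= c K f F
  2  $ F f K c  c f b c b g $  match c
  3  $ F f K    f b c b g $    expand K ::= ε
  4  $ F f      f b c b g $    match f
  5  $ F        b c b g $      expand F ::= b c b g
  6  $ g b c b  b c b g $      match b
  7  $ g b c    c b g $        match c
  8  $ g b      b g $          match b
Stack after step 8: $ g (top = g).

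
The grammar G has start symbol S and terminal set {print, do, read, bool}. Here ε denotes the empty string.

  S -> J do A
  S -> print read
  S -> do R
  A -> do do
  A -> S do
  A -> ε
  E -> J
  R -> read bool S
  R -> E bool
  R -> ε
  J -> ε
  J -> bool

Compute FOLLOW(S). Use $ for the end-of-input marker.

FIRST(J) = {ε, bool}
FIRST(S) = {bool, do, print}  (via J do A)
FIRST(E) = {ε, bool}  (via J)
FIRST(A) = {ε, bool, do, print}  (via S do)
FIRST(R) = {ε, bool, read}  (via E bool)
FOLLOW(S) includes $ since S is the start symbol.
FOLLOW(E): in R->E bool, E is followed by bool with FIRST {bool}. Thus FOLLOW(E) = {bool}.
FOLLOW(J): in S->J do A, J is followed by do A with FIRST {do}; in E->J, the suffix after J is empty, so FOLLOW(J) ⊇ FOLLOW(E) = {bool}. Thus FOLLOW(J) = {bool, do}.
FOLLOW(S): in A->S do, S is followed by do with FIRST {do}; in R->read bool S, the suffix after S is empty, so FOLLOW(S) ⊇ FOLLOW(R) = {$, do}. Thus FOLLOW(S) = {$, do}.
FOLLOW(A): in S->J do A, the suffix after A is empty, so FOLLOW(A) ⊇ FOLLOW(S) = {$, do}. Thus FOLLOW(A) = {$, do}.
FOLLOW(R): in S->do R, the suffix after R is empty, so FOLLOW(R) ⊇ FOLLOW(S) = {$, do}. Thus FOLLOW(R) = {$, do}.

{$, do}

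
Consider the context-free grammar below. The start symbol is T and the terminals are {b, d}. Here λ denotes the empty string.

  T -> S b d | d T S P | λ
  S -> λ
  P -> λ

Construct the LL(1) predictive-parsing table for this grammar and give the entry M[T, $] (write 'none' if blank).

FIRST(S): from S->λ we get {λ}. So FIRST(S) = {λ}.
FIRST(P): from P->λ we get {λ}. So FIRST(P) = {λ}.
FIRST(T): from T->S b d we get {b}; from T->d T S P we get {d}; from T->λ we get {λ}. So FIRST(T) = {λ, b, d}.
FOLLOW(T) includes $ since T is the start symbol.
FOLLOW(T): in T->d T S P, T is followed by S P with FIRST {λ}; in T->d T S P, the suffix after T is nullable (adds nothing new). Thus FOLLOW(T) = {$}.
For T -> S b d: FIRST(S b d) = {b}, so it goes in M[T, t] for t ∈ {b}.
For T -> d T S P: FIRST(d T S P) = {d}, so it goes in M[T, t] for t ∈ {d}.
For T -> λ: FIRST(λ) = {λ}, so it goes in M[T, t] for t ∈ {}; since λ ∈ FIRST, also for every t ∈ FOLLOW(T) = {$}.

T -> λ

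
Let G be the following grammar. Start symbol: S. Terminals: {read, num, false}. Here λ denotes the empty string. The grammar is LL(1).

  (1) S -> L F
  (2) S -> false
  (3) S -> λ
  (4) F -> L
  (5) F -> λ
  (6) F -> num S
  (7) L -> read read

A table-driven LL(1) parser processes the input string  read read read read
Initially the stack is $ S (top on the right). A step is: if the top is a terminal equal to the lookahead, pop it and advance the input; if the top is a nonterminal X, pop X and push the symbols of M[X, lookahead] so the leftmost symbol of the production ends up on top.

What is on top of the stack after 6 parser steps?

read

step 1: stack=$ S  input=read read read read $  — expand S -> L F
step 2: stack=$ F L  input=read read read read $  — expand L -> read read
step 3: stack=$ F read read  input=read read read read $  — match read
step 4: stack=$ F read  input=read read read $  — match read
step 5: stack=$ F  input=read read $  — expand F -> L
step 6: stack=$ L  input=read read $  — expand L -> read read
Stack after step 6: $ read read (top = read).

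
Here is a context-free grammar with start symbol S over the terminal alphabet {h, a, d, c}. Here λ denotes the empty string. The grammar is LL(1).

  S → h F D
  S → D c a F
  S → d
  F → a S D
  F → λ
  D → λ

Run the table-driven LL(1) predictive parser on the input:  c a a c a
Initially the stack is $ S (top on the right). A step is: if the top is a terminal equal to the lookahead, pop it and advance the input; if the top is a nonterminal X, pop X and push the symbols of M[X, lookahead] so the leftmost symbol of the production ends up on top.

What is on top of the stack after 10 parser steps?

step 1: stack=$ S  input=c a a c a $  — expand S → D c a F
step 2: stack=$ F a c D  input=c a a c a $  — expand D → λ
step 3: stack=$ F a c  input=c a a c a $  — match c
step 4: stack=$ F a  input=a a c a $  — match a
step 5: stack=$ F  input=a c a $  — expand F → a S D
step 6: stack=$ D S a  input=a c a $  — match a
step 7: stack=$ D S  input=c a $  — expand S → D c a F
step 8: stack=$ D F a c D  input=c a $  — expand D → λ
step 9: stack=$ D F a c  input=c a $  — match c
step 10: stack=$ D F a  input=a $  — match a
Stack after step 10: $ D F (top = F).

F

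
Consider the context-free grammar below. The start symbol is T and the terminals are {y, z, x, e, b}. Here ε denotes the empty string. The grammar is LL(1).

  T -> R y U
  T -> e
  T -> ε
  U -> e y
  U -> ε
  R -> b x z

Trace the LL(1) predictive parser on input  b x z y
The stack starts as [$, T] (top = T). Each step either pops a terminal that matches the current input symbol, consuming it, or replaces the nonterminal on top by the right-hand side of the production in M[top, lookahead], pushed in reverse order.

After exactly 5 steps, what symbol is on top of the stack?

step 1: stack=$ T  input=b x z y $  — expand T -> R y U
step 2: stack=$ U y R  input=b x z y $  — expand R -> b x z
step 3: stack=$ U y z x b  input=b x z y $  — match b
step 4: stack=$ U y z x  input=x z y $  — match x
step 5: stack=$ U y z  input=z y $  — match z
Stack after step 5: $ U y (top = y).

y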